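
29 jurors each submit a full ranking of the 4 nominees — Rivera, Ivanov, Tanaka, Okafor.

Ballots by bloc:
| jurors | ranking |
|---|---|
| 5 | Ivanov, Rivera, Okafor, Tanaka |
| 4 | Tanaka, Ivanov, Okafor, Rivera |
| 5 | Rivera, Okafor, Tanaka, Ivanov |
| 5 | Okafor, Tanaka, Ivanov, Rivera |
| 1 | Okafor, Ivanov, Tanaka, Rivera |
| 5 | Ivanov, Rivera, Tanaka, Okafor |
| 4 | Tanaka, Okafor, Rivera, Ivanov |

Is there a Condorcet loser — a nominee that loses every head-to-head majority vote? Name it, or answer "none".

Pairwise majorities:
Rivera vs Ivanov: Ivanov, 20–9.
Rivera vs Tanaka: 15 to 14, Rivera.
Rivera vs Okafor: 15 to 14, Rivera.
Ivanov vs Tanaka: Tanaka, 18–11.
Ivanov vs Okafor: 5+4+5 = 14 for Ivanov, 15 for Okafor — Okafor by 15–14.
Tanaka vs Okafor: Okafor, 16–13.
Every nominee wins at least one matchup (Rivera beats Tanaka; Ivanov beats Rivera; Tanaka beats Ivanov; Okafor beats Ivanov), so there is no Condorcet loser.

none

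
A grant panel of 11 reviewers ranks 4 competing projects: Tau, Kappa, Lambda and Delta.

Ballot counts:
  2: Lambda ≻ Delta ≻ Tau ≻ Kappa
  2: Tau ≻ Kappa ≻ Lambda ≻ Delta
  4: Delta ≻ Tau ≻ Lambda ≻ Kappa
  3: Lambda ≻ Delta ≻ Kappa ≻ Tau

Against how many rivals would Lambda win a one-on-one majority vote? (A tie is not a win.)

2

Lambda against each rival (11 reviewers):
Lambda–Tau: Tau 6–5.
Lambda–Kappa: Lambda 9–2.
Lambda vs Delta: Lambda preferred on 2+2+3 = 7 ballots; Lambda wins 7–4.
Lambda beats Kappa, Delta; loses to Tau — 2 pairwise wins.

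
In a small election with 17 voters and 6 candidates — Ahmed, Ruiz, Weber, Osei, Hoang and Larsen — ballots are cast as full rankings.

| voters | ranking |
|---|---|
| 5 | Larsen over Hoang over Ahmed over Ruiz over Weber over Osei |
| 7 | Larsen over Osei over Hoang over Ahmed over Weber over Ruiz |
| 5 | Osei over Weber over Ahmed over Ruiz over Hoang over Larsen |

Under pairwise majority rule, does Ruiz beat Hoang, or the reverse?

Hoang

Ballots ranking Ruiz above Hoang: 5.
Ballots ranking Hoang above Ruiz: 17 − 5 = 12.
Hoang wins the head-to-head 12–5.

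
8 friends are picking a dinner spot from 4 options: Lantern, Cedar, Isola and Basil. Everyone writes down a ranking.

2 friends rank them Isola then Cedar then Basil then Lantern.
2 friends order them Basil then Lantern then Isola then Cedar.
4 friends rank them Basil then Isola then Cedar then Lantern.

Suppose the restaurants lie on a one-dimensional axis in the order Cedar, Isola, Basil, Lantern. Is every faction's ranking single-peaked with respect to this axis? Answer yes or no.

yes

Axis positions: Cedar=1, Isola=2, Basil=3, Lantern=4.
Faction 1 (peak Isola at position 2): ranking walks positions 2-1-3-4, expanding outward from the peak — single-peaked.
Faction 2 (peak Basil at position 3): ranking walks positions 3-4-2-1, expanding outward from the peak — single-peaked.
Faction 3 (peak Basil at position 3): ranking walks positions 3-2-1-4, expanding outward from the peak — single-peaked.
Every ranking is single-peaked on this axis.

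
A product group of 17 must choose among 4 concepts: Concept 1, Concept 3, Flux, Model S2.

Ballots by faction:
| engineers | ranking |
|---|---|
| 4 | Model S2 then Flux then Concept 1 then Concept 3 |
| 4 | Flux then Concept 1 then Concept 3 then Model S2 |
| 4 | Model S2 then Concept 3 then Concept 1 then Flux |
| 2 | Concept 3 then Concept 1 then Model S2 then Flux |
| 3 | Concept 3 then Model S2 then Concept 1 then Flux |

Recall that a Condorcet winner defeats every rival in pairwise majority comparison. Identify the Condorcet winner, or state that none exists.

Concept 3

Check each pair by majority over 17 ballots:
Concept 1 vs Concept 3: Concept 1 preferred on 4+4 = 8 ballots; Concept 3 wins 9–8.
Concept 1 vs Flux: 4+2+3 = 9 for Concept 1, 8 for Flux — Concept 1 by 9–8.
Concept 1 vs Model S2: 4+2 = 6 for Concept 1, 11 for Model S2 — Model S2 by 11–6.
Concept 3 vs Flux: Concept 3 preferred on 4+2+3 = 9 ballots; Concept 3 wins 9–8.
Concept 3 vs Model S2: Concept 3 preferred on 4+2+3 = 9 ballots; Concept 3 wins 9–8.
Flux vs Model S2: 4 for Flux, 13 for Model S2 — Model S2 by 13–4.
Concept 3 beats each of Concept 1, Flux, Model S2 — Concept 3 is the Condorcet winner.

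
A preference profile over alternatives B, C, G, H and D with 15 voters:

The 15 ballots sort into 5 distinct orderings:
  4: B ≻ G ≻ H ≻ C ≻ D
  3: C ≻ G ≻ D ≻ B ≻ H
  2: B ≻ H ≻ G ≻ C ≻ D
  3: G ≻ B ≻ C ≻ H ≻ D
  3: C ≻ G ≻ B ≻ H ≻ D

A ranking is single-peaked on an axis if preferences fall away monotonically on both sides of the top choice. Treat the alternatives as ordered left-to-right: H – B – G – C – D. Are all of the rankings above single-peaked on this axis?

yes

Axis positions: H=1, B=2, G=3, C=4, D=5.
Bloc 1 (peak B at position 2): ranking walks positions 2-3-1-4-5, expanding outward from the peak — single-peaked.
Bloc 2 (peak C at position 4): ranking walks positions 4-3-5-2-1, expanding outward from the peak — single-peaked.
Bloc 3 (peak B at position 2): ranking walks positions 2-1-3-4-5, expanding outward from the peak — single-peaked.
Bloc 4 (peak G at position 3): ranking walks positions 3-2-4-1-5, expanding outward from the peak — single-peaked.
Bloc 5 (peak C at position 4): ranking walks positions 4-3-2-1-5, expanding outward from the peak — single-peaked.
Every ranking is single-peaked on this axis.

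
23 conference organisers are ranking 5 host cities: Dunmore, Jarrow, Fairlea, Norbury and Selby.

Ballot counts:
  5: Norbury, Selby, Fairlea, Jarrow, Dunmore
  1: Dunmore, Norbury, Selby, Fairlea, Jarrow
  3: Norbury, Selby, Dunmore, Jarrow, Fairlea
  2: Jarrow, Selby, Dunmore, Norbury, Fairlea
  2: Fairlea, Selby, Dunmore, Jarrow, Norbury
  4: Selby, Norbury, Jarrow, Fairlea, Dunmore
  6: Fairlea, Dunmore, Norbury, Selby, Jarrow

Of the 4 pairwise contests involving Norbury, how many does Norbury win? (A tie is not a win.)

Norbury against each rival (23 organisers):
Norbury vs Dunmore: Norbury wins 12–11.
Norbury vs Jarrow: Norbury is ranked higher on 5+1+3+4+6 = 19 ballots, Jarrow on 4. Norbury wins 19–4.
Norbury–Fairlea: Norbury 15–8.
Norbury vs Selby: Norbury, 15–8.
Norbury beats Dunmore, Jarrow, Fairlea, Selby — 4 pairwise wins.

4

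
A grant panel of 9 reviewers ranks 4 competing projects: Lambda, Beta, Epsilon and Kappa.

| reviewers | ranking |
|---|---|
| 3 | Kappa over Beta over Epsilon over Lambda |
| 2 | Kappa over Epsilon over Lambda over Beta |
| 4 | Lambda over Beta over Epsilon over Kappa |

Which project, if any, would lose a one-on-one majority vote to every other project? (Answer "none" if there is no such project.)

Pairwise majorities:
Lambda vs Beta: Lambda is ranked higher on 2+4 = 6 ballots, Beta on 3. Lambda wins 6–3.
Lambda vs Epsilon: 4 for Lambda, 5 for Epsilon — Epsilon by 5–4.
Lambda vs Kappa: Lambda is ranked higher on 4 ballots, Kappa on 5. Kappa wins 5–4.
Beta vs Epsilon: Beta is ranked higher on 3+4 = 7 ballots, Epsilon on 2. Beta wins 7–2.
Beta–Kappa: Kappa 5–4.
Epsilon vs Kappa: 4 for Epsilon, 5 for Kappa — Kappa by 5–4.
No project is winless: Lambda beats Beta; Beta beats Epsilon; Epsilon beats Lambda; Kappa beats Lambda. There is no Condorcet loser.

none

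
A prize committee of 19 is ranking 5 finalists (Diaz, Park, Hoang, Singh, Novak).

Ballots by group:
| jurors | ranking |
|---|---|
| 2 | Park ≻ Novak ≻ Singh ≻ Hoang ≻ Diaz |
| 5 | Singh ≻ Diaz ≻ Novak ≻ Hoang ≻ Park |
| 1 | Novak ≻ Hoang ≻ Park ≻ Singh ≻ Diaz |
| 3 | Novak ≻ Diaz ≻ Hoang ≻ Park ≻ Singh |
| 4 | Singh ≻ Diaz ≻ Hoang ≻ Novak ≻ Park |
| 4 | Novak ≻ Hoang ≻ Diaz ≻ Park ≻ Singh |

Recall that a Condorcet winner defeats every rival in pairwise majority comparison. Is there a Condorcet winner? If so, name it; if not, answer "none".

Head-to-head results (19 jurors):
Diaz–Park: Diaz 16–3.
Diaz vs Hoang: Diaz, 12–7.
Diaz vs Singh: Diaz preferred on 3+4 = 7 ballots; Singh wins 12–7.
Diaz vs Novak: Diaz is ranked higher on 5+4 = 9 ballots, Novak on 10. Novak wins 10–9.
Park vs Hoang: 2 to 17, Hoang.
Park vs Singh: Park, 10–9.
Park vs Novak: Novak wins 17–2.
Hoang vs Singh: 1+3+4 = 8 for Hoang, 11 for Singh — Singh by 11–8.
Hoang vs Novak: 4 for Hoang, 15 for Novak — Novak by 15–4.
Singh vs Novak: 5+4 = 9 for Singh, 10 for Novak — Novak by 10–9.
Novak defeats every rival head-to-head and is the Condorcet winner.

Novak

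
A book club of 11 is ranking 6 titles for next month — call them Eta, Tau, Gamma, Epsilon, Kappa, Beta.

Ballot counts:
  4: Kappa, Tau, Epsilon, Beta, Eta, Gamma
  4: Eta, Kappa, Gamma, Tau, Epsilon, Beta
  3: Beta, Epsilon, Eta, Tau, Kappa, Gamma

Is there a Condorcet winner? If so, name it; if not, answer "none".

Pairwise majorities:
Eta vs Tau: Eta preferred on 4+3 = 7 ballots; Eta wins 7–4.
Eta vs Gamma: Eta preferred on 4+4+3 = 11 ballots; Eta wins 11–0.
Eta vs Epsilon: 4 to 7, Epsilon.
Eta vs Kappa: 4+3 = 7 for Eta, 4 for Kappa — Eta by 7–4.
Eta vs Beta: Eta preferred on 4 ballots; Beta wins 7–4.
Tau vs Gamma: Tau is ranked higher on 4+3 = 7 ballots, Gamma on 4. Tau wins 7–4.
Tau vs Epsilon: Tau preferred on 4+4 = 8 ballots; Tau wins 8–3.
Tau vs Kappa: Tau is ranked higher on 3 ballots, Kappa on 8. Kappa wins 8–3.
Tau vs Beta: 4+4 = 8 for Tau, 3 for Beta — Tau by 8–3.
Gamma vs Epsilon: 4 for Gamma, 7 for Epsilon — Epsilon by 7–4.
Gamma vs Kappa: Gamma preferred on 0 ballots; Kappa wins 11–0.
Gamma vs Beta: 4 to 7, Beta.
Epsilon vs Kappa: Epsilon preferred on 3 ballots; Kappa wins 8–3.
Epsilon vs Beta: Epsilon is ranked higher on 4+4 = 8 ballots, Beta on 3. Epsilon wins 8–3.
Kappa vs Beta: Kappa preferred on 4+4 = 8 ballots; Kappa wins 8–3.
Every book loses at least once (Eta loses to Epsilon; Tau loses to Eta; Gamma loses to Eta; Epsilon loses to Tau; Kappa loses to Eta; Beta loses to Tau). The majority relation contains the cycle Eta beats Tau beats Epsilon beats Eta, so there is no Condorcet winner.

none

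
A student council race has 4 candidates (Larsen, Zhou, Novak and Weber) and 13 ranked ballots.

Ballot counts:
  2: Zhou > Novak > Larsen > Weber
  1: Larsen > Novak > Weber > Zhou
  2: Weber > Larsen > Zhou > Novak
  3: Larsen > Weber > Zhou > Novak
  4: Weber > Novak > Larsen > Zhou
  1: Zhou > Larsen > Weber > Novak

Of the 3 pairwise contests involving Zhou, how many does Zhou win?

Zhou against each rival (13 voters):
Zhou vs Larsen: Zhou is ranked higher on 2+1 = 3 ballots, Larsen on 10. Larsen wins 10–3.
Zhou–Novak: Zhou 8–5.
Zhou vs Weber: Zhou is ranked higher on 2+1 = 3 ballots, Weber on 10. Weber wins 10–3.
Zhou beats Novak; loses to Larsen, Weber — 1 pairwise win.

1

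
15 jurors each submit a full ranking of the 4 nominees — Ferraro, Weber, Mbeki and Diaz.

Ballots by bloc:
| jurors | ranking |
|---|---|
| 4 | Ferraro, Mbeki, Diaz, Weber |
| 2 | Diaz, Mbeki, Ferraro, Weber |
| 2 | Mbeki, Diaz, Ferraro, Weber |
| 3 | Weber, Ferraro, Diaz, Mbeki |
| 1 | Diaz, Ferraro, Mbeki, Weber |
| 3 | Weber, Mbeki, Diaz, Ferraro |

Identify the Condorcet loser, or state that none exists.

Weber

Pairwise majorities:
Ferraro vs Weber: Ferraro preferred on 4+2+2+1 = 9 ballots; Ferraro wins 9–6.
Ferraro vs Mbeki: Ferraro preferred on 4+3+1 = 8 ballots; Ferraro wins 8–7.
Ferraro vs Diaz: 7 to 8, Diaz.
Weber vs Mbeki: Mbeki wins 9–6.
Weber vs Diaz: Diaz, 9–6.
Mbeki vs Diaz: Mbeki, 9–6.
Only Weber has no wins; Weber is the Condorcet loser.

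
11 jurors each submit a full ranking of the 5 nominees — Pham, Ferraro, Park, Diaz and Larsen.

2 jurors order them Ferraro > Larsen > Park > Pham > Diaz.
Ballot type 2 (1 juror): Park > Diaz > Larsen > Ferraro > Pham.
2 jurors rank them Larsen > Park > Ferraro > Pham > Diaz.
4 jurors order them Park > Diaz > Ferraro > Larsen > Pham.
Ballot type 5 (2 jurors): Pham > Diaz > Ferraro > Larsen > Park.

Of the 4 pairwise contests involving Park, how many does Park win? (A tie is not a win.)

Park against each rival (11 jurors):
Park vs Pham: 2+1+2+4 = 9 for Park, 2 for Pham — Park by 9–2.
Park vs Ferraro: Park, 7–4.
Park vs Diaz: Park is ranked higher on 2+1+2+4 = 9 ballots, Diaz on 2. Park wins 9–2.
Park vs Larsen: Park is ranked higher on 1+4 = 5 ballots, Larsen on 6. Larsen wins 6–5.
Park beats Pham, Ferraro, Diaz; loses to Larsen — 3 pairwise wins.

3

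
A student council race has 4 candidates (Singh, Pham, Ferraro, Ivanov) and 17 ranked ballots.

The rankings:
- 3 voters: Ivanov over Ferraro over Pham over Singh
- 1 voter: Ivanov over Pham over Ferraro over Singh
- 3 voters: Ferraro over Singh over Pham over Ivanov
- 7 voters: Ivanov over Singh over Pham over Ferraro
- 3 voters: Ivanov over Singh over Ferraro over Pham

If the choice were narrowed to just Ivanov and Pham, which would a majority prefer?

Ivanov

Ballots ranking Ivanov above Pham: 3 + 1 + 7 + 3 = 14.
Ballots ranking Pham above Ivanov: 17 − 14 = 3.
Ivanov wins the head-to-head 14–3.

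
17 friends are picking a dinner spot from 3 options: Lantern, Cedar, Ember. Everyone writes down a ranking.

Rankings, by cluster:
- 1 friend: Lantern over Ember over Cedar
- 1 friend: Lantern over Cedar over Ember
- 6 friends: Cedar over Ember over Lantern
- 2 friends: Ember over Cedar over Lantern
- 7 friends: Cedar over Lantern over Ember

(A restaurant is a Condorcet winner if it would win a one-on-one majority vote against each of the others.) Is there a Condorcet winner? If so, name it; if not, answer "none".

Check each pair by majority over 17 ballots:
Lantern vs Cedar: Cedar wins 15–2.
Lantern vs Ember: 9 to 8, Lantern.
Cedar vs Ember: Cedar, 14–3.
Cedar wins every pairwise contest, so Cedar is the Condorcet winner.

Cedar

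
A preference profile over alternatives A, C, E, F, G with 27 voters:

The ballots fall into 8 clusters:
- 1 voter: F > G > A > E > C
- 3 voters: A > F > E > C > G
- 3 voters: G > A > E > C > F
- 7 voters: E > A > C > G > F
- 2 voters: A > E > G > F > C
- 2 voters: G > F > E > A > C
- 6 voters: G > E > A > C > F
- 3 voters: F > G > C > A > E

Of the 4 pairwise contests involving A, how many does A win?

2

A against each rival (27 voters):
A vs C: A is ranked higher on 24 ballots, C on 3. A wins 24–3.
A–E: E 15–12.
A vs F: A wins 21–6.
A vs G: G wins 15–12.
A beats C, F; loses to E, G — 2 pairwise wins.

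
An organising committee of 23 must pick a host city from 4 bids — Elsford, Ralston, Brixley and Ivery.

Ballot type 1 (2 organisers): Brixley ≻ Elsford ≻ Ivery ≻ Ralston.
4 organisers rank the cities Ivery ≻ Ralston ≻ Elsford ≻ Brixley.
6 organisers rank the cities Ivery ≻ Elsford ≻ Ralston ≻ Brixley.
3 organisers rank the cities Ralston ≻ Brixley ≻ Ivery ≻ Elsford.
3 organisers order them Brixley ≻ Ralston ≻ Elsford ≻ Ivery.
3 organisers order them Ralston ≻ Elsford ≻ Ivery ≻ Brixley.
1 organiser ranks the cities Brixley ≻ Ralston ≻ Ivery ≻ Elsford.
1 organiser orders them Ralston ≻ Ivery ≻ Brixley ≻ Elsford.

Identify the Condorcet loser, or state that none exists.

Brixley

Pairwise majorities:
Elsford vs Ralston: Ralston, 15–8.
Elsford vs Brixley: Elsford wins 13–10.
Elsford vs Ivery: Ivery, 15–8.
Ralston vs Brixley: Ralston preferred on 4+6+3+3+1 = 17 ballots; Ralston wins 17–6.
Ralston vs Ivery: Ralston is ranked higher on 3+3+3+1+1 = 11 ballots, Ivery on 12. Ivery wins 12–11.
Brixley vs Ivery: Ivery wins 14–9.
Only Brixley has no wins; Brixley is the Condorcet loser.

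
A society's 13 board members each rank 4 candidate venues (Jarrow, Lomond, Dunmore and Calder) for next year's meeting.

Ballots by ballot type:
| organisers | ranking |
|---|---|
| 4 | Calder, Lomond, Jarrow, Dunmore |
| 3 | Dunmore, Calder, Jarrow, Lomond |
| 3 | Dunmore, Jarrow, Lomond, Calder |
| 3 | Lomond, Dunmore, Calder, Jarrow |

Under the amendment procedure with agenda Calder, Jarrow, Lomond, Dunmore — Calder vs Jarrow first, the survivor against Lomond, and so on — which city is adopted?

Round 1: Calder vs Jarrow — 10–3, Calder advances.
Round 2: Calder vs Lomond — 7–6, Calder advances.
Round 3: Calder vs Dunmore — 4–9, Dunmore advances.
The agenda winner is Dunmore.

Dunmore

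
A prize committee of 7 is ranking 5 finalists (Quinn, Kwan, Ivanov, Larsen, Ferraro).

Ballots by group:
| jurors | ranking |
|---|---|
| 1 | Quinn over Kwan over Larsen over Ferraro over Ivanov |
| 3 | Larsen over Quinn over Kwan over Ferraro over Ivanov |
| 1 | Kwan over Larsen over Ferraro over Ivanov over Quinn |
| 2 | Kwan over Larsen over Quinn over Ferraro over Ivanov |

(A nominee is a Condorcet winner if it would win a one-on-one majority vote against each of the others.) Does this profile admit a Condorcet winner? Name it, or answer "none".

none

Pairwise majorities:
Quinn vs Kwan: Quinn wins 4–3.
Quinn vs Ivanov: Quinn wins 6–1.
Quinn vs Larsen: Larsen wins 6–1.
Quinn vs Ferraro: Quinn, 6–1.
Kwan vs Ivanov: Kwan, 7–0.
Kwan vs Larsen: Kwan, 4–3.
Kwan vs Ferraro: Kwan wins 7–0.
Ivanov–Larsen: Larsen 7–0.
Ivanov vs Ferraro: Ferraro wins 7–0.
Larsen vs Ferraro: Larsen, 7–0.
Each nominee drops at least one matchup (Quinn loses to Larsen; Kwan loses to Quinn; Ivanov loses to Quinn; Larsen loses to Kwan; Ferraro loses to Quinn); the cycle Quinn beats Kwan beats Larsen beats Quinn rules out a Condorcet winner.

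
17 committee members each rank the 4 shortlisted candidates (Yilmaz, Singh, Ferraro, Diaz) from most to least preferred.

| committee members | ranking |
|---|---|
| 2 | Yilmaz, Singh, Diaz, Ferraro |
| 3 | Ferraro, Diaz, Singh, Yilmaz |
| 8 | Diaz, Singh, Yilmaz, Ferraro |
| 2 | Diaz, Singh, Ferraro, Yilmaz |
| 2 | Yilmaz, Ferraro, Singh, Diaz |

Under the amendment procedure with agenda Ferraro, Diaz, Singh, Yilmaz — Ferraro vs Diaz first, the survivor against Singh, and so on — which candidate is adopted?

Round 1: Ferraro vs Diaz — 5–12, Diaz advances.
Round 2: Diaz vs Singh — 13–4, Diaz advances.
Round 3: Diaz vs Yilmaz — 13–4, Diaz advances.
The agenda winner is Diaz.

Diaz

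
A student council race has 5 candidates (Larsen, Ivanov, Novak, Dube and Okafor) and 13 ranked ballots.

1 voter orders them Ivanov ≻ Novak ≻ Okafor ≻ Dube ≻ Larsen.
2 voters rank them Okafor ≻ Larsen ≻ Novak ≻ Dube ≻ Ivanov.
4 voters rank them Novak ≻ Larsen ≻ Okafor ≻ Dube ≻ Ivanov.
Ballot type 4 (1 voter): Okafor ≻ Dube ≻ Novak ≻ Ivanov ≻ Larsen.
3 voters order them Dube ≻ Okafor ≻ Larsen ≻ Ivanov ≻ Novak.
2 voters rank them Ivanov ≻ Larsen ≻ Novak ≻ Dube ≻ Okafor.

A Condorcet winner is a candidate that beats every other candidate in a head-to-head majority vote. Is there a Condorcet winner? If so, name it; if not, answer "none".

Head-to-head results (13 voters):
Larsen vs Ivanov: 2+4+3 = 9 for Larsen, 4 for Ivanov — Larsen by 9–4.
Larsen vs Novak: 2+3+2 = 7 for Larsen, 6 for Novak — Larsen by 7–6.
Larsen vs Dube: 2+4+2 = 8 for Larsen, 5 for Dube — Larsen by 8–5.
Larsen vs Okafor: 4+2 = 6 for Larsen, 7 for Okafor — Okafor by 7–6.
Ivanov vs Novak: Novak wins 7–6.
Ivanov vs Dube: Dube wins 10–3.
Ivanov vs Okafor: 1+2 = 3 for Ivanov, 10 for Okafor — Okafor by 10–3.
Novak vs Dube: Novak preferred on 1+2+4+2 = 9 ballots; Novak wins 9–4.
Novak vs Okafor: 1+4+2 = 7 for Novak, 6 for Okafor — Novak by 7–6.
Dube vs Okafor: Okafor, 8–5.
No candidate is unbeaten: Larsen loses to Okafor; Ivanov loses to Larsen; Novak loses to Larsen; Dube loses to Larsen; Okafor loses to Novak. In particular Larsen > Novak > Okafor > Larsen is a majority cycle — no Condorcet winner exists.

none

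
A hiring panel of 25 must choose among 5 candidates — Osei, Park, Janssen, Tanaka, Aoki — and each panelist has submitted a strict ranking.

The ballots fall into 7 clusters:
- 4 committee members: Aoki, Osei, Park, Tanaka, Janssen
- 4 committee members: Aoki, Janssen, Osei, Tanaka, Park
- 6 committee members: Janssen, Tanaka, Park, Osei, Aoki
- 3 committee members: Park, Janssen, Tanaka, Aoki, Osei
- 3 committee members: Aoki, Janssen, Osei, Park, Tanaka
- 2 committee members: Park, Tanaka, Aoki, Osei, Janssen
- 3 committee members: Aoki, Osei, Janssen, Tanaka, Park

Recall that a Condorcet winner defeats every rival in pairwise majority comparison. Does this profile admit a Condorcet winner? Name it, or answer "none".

Check each pair by majority over 25 ballots:
Osei vs Park: Osei wins 14–11.
Osei–Janssen: Janssen 16–9.
Osei vs Tanaka: Osei, 14–11.
Osei vs Aoki: Aoki, 19–6.
Park vs Janssen: Janssen, 16–9.
Park vs Tanaka: Tanaka wins 13–12.
Park vs Aoki: Aoki, 14–11.
Janssen vs Tanaka: Janssen wins 19–6.
Janssen vs Aoki: Aoki, 16–9.
Tanaka vs Aoki: Aoki wins 14–11.
Only Aoki has no losses; Aoki is the Condorcet winner.

Aoki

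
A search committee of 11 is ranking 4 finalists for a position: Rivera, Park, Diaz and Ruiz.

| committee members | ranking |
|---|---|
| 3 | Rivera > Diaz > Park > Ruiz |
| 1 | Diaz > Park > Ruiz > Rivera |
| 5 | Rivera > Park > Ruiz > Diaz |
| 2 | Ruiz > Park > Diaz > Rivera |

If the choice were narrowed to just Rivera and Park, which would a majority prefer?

Ballots ranking Rivera above Park: 3 + 5 = 8.
Ballots ranking Park above Rivera: 11 − 8 = 3.
Rivera wins the head-to-head 8–3.

Rivera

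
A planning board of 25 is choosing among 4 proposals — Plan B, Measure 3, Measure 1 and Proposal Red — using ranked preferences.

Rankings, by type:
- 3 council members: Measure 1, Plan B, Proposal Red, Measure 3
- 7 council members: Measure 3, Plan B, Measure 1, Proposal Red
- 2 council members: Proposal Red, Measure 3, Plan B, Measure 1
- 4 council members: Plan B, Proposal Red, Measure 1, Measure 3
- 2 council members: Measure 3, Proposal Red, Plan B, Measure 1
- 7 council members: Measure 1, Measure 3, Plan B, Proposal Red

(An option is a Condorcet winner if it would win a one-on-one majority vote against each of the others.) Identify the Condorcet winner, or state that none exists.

Pairwise majorities:
Plan B–Measure 3: Measure 3 18–7.
Plan B vs Measure 1: Plan B, 15–10.
Plan B vs Proposal Red: Plan B, 21–4.
Measure 3 vs Measure 1: Measure 1, 14–11.
Measure 3–Proposal Red: Measure 3 16–9.
Measure 1 vs Proposal Red: Measure 1, 17–8.
No option is unbeaten: Plan B loses to Measure 3; Measure 3 loses to Measure 1; Measure 1 loses to Plan B; Proposal Red loses to Plan B. In particular Plan B beats Measure 1 beats Measure 3 beats Plan B is a majority cycle — no Condorcet winner exists.

none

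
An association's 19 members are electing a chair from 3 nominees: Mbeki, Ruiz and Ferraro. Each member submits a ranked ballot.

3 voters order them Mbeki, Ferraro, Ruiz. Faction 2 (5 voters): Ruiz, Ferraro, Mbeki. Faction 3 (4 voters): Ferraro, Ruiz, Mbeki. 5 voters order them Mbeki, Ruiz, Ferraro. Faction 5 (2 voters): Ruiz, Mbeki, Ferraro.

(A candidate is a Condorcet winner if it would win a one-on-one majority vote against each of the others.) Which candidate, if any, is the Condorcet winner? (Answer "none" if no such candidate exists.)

Pairwise majorities:
Mbeki vs Ruiz: Ruiz wins 11–8.
Mbeki vs Ferraro: 10 to 9, Mbeki.
Ruiz vs Ferraro: Ruiz, 12–7.
Ruiz beats each of Mbeki, Ferraro — Ruiz is the Condorcet winner.

Ruiz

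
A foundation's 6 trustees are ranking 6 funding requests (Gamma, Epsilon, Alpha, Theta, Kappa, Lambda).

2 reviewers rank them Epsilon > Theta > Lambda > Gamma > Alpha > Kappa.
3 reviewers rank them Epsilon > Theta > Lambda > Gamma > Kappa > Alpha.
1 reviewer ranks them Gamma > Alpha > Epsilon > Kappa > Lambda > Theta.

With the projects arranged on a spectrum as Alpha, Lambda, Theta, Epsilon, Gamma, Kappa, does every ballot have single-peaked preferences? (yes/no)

no

Axis positions: Alpha=1, Lambda=2, Theta=3, Epsilon=4, Gamma=5, Kappa=6.
Cluster 1 (peak Epsilon at position 4): ranking walks positions 4-3-2-5-1-6, expanding outward from the peak — single-peaked.
Cluster 2 (peak Epsilon at position 4): ranking walks positions 4-3-2-5-6-1, expanding outward from the peak — single-peaked.
Cluster 3: ranking walks positions 5-1-4-6-2-3; Alpha is ranked above Epsilon even though Epsilon lies between Alpha and the peak Gamma on the axis — preferences dip and rise again. Not single-peaked.
Cluster 3 violates single-peakedness, so the profile is not single-peaked on this axis.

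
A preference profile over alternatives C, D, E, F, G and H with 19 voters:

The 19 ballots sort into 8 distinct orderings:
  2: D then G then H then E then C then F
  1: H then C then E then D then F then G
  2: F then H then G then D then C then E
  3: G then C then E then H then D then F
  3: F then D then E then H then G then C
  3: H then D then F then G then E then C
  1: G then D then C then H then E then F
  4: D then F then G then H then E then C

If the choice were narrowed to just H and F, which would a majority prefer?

H

Ballots ranking H above F: 2 + 1 + 3 + 3 + 1 = 10.
Ballots ranking F above H: 19 − 10 = 9.
H wins the head-to-head 10–9.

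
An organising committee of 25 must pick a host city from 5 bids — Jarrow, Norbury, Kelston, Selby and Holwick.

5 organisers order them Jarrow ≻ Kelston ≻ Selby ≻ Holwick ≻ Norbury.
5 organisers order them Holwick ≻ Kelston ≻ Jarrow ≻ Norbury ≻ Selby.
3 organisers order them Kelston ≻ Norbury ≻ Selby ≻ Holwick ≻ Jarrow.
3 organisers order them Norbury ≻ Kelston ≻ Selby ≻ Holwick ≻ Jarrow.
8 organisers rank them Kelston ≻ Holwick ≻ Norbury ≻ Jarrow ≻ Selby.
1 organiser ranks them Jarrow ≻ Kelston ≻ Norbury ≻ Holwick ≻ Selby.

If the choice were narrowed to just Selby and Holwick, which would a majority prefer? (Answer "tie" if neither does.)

Ballots ranking Selby above Holwick: 5 + 3 + 3 = 11.
Ballots ranking Holwick above Selby: 25 − 11 = 14.
Holwick wins the head-to-head 14–11.

Holwick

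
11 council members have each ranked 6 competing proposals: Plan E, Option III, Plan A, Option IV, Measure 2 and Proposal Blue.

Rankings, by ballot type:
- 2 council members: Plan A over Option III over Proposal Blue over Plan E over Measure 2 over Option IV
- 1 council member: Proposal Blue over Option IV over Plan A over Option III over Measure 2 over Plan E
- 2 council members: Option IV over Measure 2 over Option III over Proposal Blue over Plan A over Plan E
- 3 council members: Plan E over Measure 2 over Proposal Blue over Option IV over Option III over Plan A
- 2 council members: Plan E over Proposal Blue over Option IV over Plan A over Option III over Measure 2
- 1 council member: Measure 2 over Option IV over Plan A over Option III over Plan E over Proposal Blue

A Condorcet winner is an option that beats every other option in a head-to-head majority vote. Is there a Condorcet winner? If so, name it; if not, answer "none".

Head-to-head results (11 council members):
Plan E–Option III: Option III 6–5.
Plan E vs Plan A: Plan A, 6–5.
Plan E vs Option IV: Plan E wins 7–4.
Plan E vs Measure 2: Plan E, 7–4.
Plan E–Proposal Blue: Plan E 6–5.
Option III–Plan A: Plan A 6–5.
Option III vs Option IV: Option IV, 9–2.
Option III vs Measure 2: Measure 2 wins 6–5.
Option III–Proposal Blue: Proposal Blue 6–5.
Plan A vs Option IV: Option IV wins 9–2.
Plan A–Measure 2: Measure 2 6–5.
Plan A vs Proposal Blue: Proposal Blue, 8–3.
Option IV vs Measure 2: Measure 2 wins 6–5.
Option IV vs Proposal Blue: Proposal Blue wins 8–3.
Measure 2 vs Proposal Blue: Measure 2 wins 6–5.
Every option loses at least once (Plan E loses to Option III; Option III loses to Plan A; Plan A loses to Option IV; Option IV loses to Plan E; Measure 2 loses to Plan E; Proposal Blue loses to Plan E). The majority relation contains the cycle Plan E beats Option IV beats Option III beats Plan E, so there is no Condorcet winner.

none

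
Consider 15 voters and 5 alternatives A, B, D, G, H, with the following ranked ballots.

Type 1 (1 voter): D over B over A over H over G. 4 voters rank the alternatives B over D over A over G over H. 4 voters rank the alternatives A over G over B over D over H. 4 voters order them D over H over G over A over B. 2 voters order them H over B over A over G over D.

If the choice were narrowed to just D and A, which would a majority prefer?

D

Ballots ranking D above A: 1 + 4 + 4 = 9.
Ballots ranking A above D: 15 − 9 = 6.
D wins the head-to-head 9–6.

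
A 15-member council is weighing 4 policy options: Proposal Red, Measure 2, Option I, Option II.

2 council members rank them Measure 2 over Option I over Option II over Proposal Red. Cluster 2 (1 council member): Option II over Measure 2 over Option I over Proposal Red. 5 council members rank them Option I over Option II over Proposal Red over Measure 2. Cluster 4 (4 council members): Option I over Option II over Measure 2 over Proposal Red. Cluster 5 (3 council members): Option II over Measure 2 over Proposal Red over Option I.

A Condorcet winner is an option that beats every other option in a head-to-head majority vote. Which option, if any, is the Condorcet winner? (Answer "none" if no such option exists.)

Option I

Head-to-head results (15 council members):
Proposal Red vs Measure 2: Proposal Red is ranked higher on 5 ballots, Measure 2 on 10. Measure 2 wins 10–5.
Proposal Red vs Option I: Proposal Red preferred on 3 ballots; Option I wins 12–3.
Proposal Red vs Option II: 0 to 15, Option II.
Measure 2 vs Option I: Measure 2 preferred on 2+1+3 = 6 ballots; Option I wins 9–6.
Measure 2 vs Option II: 2 for Measure 2, 13 for Option II — Option II by 13–2.
Option I vs Option II: 11 to 4, Option I.
Only Option I has no losses; Option I is the Condorcet winner.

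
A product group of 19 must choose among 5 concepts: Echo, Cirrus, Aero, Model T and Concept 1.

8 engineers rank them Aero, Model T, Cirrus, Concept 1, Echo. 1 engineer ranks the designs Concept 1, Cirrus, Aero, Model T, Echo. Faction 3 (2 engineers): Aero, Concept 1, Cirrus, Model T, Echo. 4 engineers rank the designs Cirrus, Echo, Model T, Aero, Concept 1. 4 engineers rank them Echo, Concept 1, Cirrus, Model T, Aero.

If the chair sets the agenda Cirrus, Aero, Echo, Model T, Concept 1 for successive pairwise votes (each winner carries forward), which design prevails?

Round 1: Cirrus vs Aero — 9–10, Aero advances.
Round 2: Aero vs Echo — 11–8, Aero advances.
Round 3: Aero vs Model T — 11–8, Aero advances.
Round 4: Aero vs Concept 1 — 14–5, Aero advances.
Aero survives the agenda.

Aero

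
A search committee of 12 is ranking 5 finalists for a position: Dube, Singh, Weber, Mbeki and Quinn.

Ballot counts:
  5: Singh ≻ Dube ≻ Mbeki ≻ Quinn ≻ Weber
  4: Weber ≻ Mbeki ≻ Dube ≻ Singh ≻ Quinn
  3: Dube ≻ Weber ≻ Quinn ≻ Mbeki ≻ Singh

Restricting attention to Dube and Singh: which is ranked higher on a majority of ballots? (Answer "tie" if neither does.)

Dube

Ballots ranking Dube above Singh: 4 + 3 = 7.
Ballots ranking Singh above Dube: 12 − 7 = 5.
Dube wins the head-to-head 7–5.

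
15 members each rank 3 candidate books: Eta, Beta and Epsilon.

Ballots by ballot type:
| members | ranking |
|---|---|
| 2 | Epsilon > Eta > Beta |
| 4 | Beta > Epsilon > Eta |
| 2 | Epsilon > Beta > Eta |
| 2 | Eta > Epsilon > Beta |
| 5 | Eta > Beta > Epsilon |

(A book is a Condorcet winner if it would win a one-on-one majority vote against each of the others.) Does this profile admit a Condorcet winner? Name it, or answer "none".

Pairwise majorities:
Eta vs Beta: 9 to 6, Eta.
Eta vs Epsilon: Eta is ranked higher on 2+5 = 7 ballots, Epsilon on 8. Epsilon wins 8–7.
Beta vs Epsilon: Beta is ranked higher on 4+5 = 9 ballots, Epsilon on 6. Beta wins 9–6.
No book is unbeaten: Eta loses to Epsilon; Beta loses to Eta; Epsilon loses to Beta. In particular Eta beats Beta beats Epsilon beats Eta is a majority cycle — no Condorcet winner exists.

none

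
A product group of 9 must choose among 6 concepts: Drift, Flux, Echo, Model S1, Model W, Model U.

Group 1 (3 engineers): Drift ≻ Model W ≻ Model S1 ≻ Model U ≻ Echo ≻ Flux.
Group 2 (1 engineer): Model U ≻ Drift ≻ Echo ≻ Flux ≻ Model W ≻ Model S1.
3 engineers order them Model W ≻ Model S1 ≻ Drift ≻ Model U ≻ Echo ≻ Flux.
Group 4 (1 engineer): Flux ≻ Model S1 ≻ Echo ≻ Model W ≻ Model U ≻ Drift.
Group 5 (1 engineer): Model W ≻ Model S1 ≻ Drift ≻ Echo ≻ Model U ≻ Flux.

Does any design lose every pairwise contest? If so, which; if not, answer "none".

Flux

Head-to-head results (9 engineers):
Drift vs Flux: Drift, 8–1.
Drift–Echo: Drift 8–1.
Drift vs Model S1: Model S1 wins 5–4.
Drift–Model W: Model W 5–4.
Drift vs Model U: Drift, 7–2.
Flux–Echo: Echo 8–1.
Flux vs Model S1: Model S1, 7–2.
Flux–Model W: Model W 7–2.
Flux vs Model U: Flux preferred on 1 ballot; Model U wins 8–1.
Echo vs Model S1: Model S1 wins 8–1.
Echo vs Model W: 2 to 7, Model W.
Echo vs Model U: Model U, 7–2.
Model S1 vs Model W: Model S1 is ranked higher on 1 ballot, Model W on 8. Model W wins 8–1.
Model S1 vs Model U: Model S1 preferred on 3+3+1+1 = 8 ballots; Model S1 wins 8–1.
Model W vs Model U: Model W, 8–1.
Flux is beaten in every head-to-head and is the Condorcet loser.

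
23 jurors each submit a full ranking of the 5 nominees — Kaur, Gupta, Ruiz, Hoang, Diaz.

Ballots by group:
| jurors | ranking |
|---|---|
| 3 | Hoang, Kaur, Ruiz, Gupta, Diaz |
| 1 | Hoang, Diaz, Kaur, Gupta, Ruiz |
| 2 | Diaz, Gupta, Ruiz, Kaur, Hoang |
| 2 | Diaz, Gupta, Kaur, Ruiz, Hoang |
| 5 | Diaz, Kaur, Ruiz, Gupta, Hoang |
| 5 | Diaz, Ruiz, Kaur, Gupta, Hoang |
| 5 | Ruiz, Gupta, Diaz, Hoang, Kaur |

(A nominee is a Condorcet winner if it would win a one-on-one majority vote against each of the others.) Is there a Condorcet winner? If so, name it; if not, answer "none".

Diaz

Check each pair by majority over 23 ballots:
Kaur vs Gupta: Kaur, 14–9.
Kaur vs Ruiz: 3+1+2+5 = 11 for Kaur, 12 for Ruiz — Ruiz by 12–11.
Kaur vs Hoang: Kaur is ranked higher on 2+2+5+5 = 14 ballots, Hoang on 9. Kaur wins 14–9.
Kaur vs Diaz: Diaz wins 20–3.
Gupta–Ruiz: Ruiz 18–5.
Gupta vs Hoang: Gupta wins 19–4.
Gupta–Diaz: Diaz 15–8.
Ruiz vs Hoang: 19 to 4, Ruiz.
Ruiz vs Diaz: 8 to 15, Diaz.
Hoang vs Diaz: Hoang is ranked higher on 3+1 = 4 ballots, Diaz on 19. Diaz wins 19–4.
Diaz wins every pairwise contest, so Diaz is the Condorcet winner.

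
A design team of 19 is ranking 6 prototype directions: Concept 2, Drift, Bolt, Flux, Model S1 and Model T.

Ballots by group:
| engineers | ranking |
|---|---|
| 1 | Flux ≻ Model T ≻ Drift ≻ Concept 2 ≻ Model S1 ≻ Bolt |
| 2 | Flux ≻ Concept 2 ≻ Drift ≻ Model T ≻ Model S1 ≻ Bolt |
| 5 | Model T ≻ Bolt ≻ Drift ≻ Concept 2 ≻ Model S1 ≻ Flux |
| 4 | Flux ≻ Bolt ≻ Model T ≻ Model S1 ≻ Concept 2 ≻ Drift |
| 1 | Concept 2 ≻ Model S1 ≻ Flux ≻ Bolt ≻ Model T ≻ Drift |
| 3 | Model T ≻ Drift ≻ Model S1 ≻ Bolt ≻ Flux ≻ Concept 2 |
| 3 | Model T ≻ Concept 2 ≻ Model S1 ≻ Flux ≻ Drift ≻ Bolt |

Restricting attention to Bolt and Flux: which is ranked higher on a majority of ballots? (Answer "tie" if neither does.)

Flux

Ballots ranking Bolt above Flux: 5 + 3 = 8.
Ballots ranking Flux above Bolt: 19 − 8 = 11.
Flux wins the head-to-head 11–8.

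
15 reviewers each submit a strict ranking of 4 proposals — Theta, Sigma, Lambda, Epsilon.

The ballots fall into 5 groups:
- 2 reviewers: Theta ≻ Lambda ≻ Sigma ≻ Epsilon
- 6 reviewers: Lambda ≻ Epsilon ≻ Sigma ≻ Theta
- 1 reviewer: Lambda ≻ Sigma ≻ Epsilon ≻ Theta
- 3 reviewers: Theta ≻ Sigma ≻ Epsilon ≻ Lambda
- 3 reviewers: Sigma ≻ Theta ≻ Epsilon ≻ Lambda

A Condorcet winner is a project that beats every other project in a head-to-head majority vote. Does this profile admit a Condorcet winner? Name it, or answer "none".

none

Head-to-head results (15 reviewers):
Theta vs Sigma: Theta is ranked higher on 2+3 = 5 ballots, Sigma on 10. Sigma wins 10–5.
Theta vs Lambda: 8 to 7, Theta.
Theta vs Epsilon: 2+3+3 = 8 for Theta, 7 for Epsilon — Theta by 8–7.
Sigma vs Lambda: 3+3 = 6 for Sigma, 9 for Lambda — Lambda by 9–6.
Sigma vs Epsilon: Sigma is ranked higher on 2+1+3+3 = 9 ballots, Epsilon on 6. Sigma wins 9–6.
Lambda vs Epsilon: 9 to 6, Lambda.
No project is unbeaten: Theta loses to Sigma; Sigma loses to Lambda; Lambda loses to Theta; Epsilon loses to Theta. In particular Theta > Lambda > Sigma > Theta is a majority cycle — no Condorcet winner exists.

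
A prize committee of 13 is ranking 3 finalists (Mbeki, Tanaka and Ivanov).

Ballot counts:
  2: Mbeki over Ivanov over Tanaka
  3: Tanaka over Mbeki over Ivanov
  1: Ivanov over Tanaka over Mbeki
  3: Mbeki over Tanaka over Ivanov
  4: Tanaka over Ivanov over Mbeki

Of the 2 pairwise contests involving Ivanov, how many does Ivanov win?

0

Ivanov against each rival (13 jurors):
Ivanov vs Mbeki: Ivanov preferred on 1+4 = 5 ballots; Mbeki wins 8–5.
Ivanov–Tanaka: Tanaka 10–3.
Ivanov beats no one; loses to Mbeki, Tanaka — 0 pairwise wins.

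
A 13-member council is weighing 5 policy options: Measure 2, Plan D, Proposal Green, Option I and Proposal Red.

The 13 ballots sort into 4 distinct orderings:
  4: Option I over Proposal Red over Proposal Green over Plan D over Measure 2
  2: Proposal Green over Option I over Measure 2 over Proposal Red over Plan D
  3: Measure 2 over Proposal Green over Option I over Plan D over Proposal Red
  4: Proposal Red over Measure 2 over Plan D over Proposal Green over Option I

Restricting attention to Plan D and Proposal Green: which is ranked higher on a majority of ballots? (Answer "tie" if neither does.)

Proposal Green

Ballots ranking Plan D above Proposal Green: 4.
Ballots ranking Proposal Green above Plan D: 13 − 4 = 9.
Proposal Green wins the head-to-head 9–4.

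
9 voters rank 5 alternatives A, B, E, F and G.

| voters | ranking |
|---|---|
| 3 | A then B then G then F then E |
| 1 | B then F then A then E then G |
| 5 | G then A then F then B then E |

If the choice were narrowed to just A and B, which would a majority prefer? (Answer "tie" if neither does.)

A

Ballots ranking A above B: 3 + 5 = 8.
Ballots ranking B above A: 9 − 8 = 1.
A wins the head-to-head 8–1.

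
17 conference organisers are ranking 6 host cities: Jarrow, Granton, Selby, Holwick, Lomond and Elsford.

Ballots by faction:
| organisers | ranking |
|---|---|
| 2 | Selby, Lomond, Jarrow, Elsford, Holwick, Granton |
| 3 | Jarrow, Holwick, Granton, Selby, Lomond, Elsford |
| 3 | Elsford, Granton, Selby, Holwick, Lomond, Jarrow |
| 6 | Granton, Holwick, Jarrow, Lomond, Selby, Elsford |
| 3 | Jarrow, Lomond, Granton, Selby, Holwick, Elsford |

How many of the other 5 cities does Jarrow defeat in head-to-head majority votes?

3

Jarrow against each rival (17 organisers):
Jarrow–Granton: Granton 9–8.
Jarrow vs Selby: Jarrow, 12–5.
Jarrow vs Holwick: Jarrow preferred on 2+3+3 = 8 ballots; Holwick wins 9–8.
Jarrow vs Lomond: Jarrow is ranked higher on 3+6+3 = 12 ballots, Lomond on 5. Jarrow wins 12–5.
Jarrow vs Elsford: Jarrow, 14–3.
Jarrow beats Selby, Lomond, Elsford; loses to Granton, Holwick — 3 pairwise wins.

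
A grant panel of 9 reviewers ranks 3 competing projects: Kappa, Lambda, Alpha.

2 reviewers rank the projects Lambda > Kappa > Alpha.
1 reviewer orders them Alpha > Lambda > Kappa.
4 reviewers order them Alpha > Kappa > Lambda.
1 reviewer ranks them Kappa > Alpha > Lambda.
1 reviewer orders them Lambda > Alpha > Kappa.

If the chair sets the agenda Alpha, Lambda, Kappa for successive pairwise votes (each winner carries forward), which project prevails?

Round 1: Alpha vs Lambda — 6–3, Alpha advances.
Round 2: Alpha vs Kappa — 6–3, Alpha advances.
Alpha survives the agenda.

Alpha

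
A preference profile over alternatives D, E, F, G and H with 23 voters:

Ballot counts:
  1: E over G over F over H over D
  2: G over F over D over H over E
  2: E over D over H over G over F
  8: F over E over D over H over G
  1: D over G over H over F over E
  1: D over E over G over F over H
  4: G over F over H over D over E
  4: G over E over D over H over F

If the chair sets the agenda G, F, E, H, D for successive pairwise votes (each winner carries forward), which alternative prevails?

E

Round 1: G vs F — 15–8, G advances.
Round 2: G vs E — 11–12, E advances.
Round 3: E vs H — 16–7, E advances.
Round 4: E vs D — 15–8, E advances.
The agenda winner is E.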